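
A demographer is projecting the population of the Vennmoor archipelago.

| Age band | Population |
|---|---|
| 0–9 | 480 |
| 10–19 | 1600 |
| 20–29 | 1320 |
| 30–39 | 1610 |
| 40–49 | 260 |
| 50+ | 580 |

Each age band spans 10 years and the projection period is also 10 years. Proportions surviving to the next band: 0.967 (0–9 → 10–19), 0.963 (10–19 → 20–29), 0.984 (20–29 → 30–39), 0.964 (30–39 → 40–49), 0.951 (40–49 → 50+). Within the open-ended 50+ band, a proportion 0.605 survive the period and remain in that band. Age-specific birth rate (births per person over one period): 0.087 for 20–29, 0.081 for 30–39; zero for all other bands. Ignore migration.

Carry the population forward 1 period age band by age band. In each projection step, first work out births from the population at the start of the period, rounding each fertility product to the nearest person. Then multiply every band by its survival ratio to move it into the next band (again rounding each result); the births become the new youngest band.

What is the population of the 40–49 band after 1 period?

1552

Period 1.
Births: 1320 × 0.087 = 115, 1610 × 0.081 = 130 → 245
10–19: 480 × 0.967 = 464
20–29: 1600 × 0.963 = 1541
30–39: 1320 × 0.984 = 1299
40–49: 1610 × 0.964 = 1552
50+: 260 × 0.951 + 580 × 0.605 = 247 + 351 = 598
Population now: 0–9=245, 10–19=464, 20–29=1541, 30–39=1299, 40–49=1552, 50+=598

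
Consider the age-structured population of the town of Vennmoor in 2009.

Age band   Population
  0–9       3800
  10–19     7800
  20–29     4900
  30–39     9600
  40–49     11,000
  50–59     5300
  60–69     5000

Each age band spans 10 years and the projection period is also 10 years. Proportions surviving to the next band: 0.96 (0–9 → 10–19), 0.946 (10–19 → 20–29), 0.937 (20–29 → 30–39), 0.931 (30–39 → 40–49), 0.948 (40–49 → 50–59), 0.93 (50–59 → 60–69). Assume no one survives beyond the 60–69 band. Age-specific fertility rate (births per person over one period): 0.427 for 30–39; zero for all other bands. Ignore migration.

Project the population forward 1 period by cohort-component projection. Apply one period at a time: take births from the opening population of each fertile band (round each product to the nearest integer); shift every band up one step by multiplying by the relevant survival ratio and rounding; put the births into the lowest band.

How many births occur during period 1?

(Bands numbered youngest = 1 to oldest = 7.)
— Period 1 —
Births: 9600 × 0.427 = 4099
Band 2: 3800 × 0.96 = 3648
Band 3: 7800 × 0.946 = 7379
Band 4: 4900 × 0.937 = 4591
Band 5: 9600 × 0.931 = 8938
Band 6: 11000 × 0.948 = 10428
Band 7: 5300 × 0.93 = 4929
End of period: [4099, 3648, 7379, 4591, 8938, 10428, 4929]

4099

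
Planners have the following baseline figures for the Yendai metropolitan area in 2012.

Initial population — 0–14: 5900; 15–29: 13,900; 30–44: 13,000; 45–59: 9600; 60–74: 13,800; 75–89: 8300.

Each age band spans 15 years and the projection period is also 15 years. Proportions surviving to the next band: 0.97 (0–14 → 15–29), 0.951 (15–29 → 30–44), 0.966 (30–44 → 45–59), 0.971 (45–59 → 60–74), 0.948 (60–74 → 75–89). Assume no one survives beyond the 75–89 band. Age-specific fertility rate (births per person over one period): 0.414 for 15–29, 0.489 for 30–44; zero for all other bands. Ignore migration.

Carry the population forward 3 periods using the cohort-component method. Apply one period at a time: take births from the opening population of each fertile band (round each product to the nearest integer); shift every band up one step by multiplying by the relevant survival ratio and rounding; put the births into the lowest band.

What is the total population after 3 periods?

56485

(Groups numbered youngest = 1 to oldest = 6.)
Period 1:
Births: 13900 × 0.414 = 5755  |  13000 × 0.489 = 6357 → total 12112
Group 2: 5900 × 0.97 = 5723
Group 3: 13900 × 0.951 = 13219
Group 4: 13000 × 0.966 = 12558
Group 5: 9600 × 0.971 = 9322
Group 6: 13800 × 0.948 = 13082
Population now: 0–14=12112, 15–29=5723, 30–44=13219, 45–59=12558, 60–74=9322, 75–89=13082
Period 2:
Births: 5723 × 0.414 = 2369  |  13219 × 0.489 = 6464 → total 8833
Group 2: 12112 × 0.97 = 11749
Group 3: 5723 × 0.951 = 5443
Group 4: 13219 × 0.966 = 12770
Group 5: 12558 × 0.971 = 12194
Group 6: 9322 × 0.948 = 8837
Population now: 0–14=8833, 15–29=11749, 30–44=5443, 45–59=12770, 60–74=12194, 75–89=8837
Period 3:
Births: 11749 × 0.414 = 4864  |  5443 × 0.489 = 2662 → total 7526
Group 2: 8833 × 0.97 = 8568
Group 3: 11749 × 0.951 = 11173
Group 4: 5443 × 0.966 = 5258
Group 5: 12770 × 0.971 = 12400
Group 6: 12194 × 0.948 = 11560
Population now: 0–14=7526, 15–29=8568, 30–44=11173, 45–59=5258, 60–74=12400, 75–89=11560
Total after period 3: 7526 + 8568 + 11173 + 5258 + 12400 + 11560 = 56485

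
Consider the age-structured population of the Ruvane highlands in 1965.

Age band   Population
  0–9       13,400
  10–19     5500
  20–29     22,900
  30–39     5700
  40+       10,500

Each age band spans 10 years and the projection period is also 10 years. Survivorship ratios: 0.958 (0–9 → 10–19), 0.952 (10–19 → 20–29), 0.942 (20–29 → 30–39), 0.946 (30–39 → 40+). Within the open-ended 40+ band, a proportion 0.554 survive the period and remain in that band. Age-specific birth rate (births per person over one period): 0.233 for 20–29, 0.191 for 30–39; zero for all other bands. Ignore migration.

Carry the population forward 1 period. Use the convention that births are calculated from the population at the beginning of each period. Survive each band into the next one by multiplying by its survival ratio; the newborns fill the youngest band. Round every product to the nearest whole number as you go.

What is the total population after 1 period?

57279

Period 1.
Births: 22900 * 0.233 = 5336 ; 5700 * 0.191 = 1089 → total 6425
10–19: 13400 * 0.958 = 12837
20–29: 5500 * 0.952 = 5236
30–39: 22900 * 0.942 = 21572
40+: 5700 * 0.946 + 10500 * 0.554 = 5392 + 5817 = 11209
Giving 6425 / 12837 / 5236 / 21572 / 11209.
Total after period 1: 6425 + 12837 + 5236 + 21572 + 11209 = 57279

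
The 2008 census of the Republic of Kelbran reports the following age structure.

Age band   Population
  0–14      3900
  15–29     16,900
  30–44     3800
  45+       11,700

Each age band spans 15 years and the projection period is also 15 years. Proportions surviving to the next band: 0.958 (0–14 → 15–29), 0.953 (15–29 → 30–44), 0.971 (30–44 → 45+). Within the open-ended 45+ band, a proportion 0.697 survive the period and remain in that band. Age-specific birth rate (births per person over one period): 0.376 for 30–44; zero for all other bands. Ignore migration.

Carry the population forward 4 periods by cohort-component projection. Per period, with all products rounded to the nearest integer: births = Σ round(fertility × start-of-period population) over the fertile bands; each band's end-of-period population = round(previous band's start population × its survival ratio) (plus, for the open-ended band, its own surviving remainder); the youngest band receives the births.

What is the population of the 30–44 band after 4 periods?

Let band 1 be 0–14 through band 4 = 45+.
— Period 1 —
Births: 3800 × 0.376 = 1429
Band 2: 3900 × 0.958 = 3736
Band 3: 16900 × 0.953 = 16106
Band 4: 3800 × 0.971 + 11700 × 0.697 = 3690 + 8155 = 11845
Giving 1429 / 3736 / 16106 / 11845.
— Period 2 —
Births: 16106 × 0.376 = 6056
Band 2: 1429 × 0.958 = 1369
Band 3: 3736 × 0.953 = 3560
Band 4: 16106 × 0.971 + 11845 × 0.697 = 15639 + 8256 = 23895
Giving 6056 / 1369 / 3560 / 23895.
— Period 3 —
Births: 3560 × 0.376 = 1339
Band 2: 6056 × 0.958 = 5802
Band 3: 1369 × 0.953 = 1305
Band 4: 3560 × 0.971 + 23895 × 0.697 = 3457 + 16655 = 20112
Giving 1339 / 5802 / 1305 / 20112.
— Period 4 —
Births: 1305 × 0.376 = 491
Band 2: 1339 × 0.958 = 1283
Band 3: 5802 × 0.953 = 5529
Band 4: 1305 × 0.971 + 20112 × 0.697 = 1267 + 14018 = 15285
Giving 491 / 1283 / 5529 / 15285.

5529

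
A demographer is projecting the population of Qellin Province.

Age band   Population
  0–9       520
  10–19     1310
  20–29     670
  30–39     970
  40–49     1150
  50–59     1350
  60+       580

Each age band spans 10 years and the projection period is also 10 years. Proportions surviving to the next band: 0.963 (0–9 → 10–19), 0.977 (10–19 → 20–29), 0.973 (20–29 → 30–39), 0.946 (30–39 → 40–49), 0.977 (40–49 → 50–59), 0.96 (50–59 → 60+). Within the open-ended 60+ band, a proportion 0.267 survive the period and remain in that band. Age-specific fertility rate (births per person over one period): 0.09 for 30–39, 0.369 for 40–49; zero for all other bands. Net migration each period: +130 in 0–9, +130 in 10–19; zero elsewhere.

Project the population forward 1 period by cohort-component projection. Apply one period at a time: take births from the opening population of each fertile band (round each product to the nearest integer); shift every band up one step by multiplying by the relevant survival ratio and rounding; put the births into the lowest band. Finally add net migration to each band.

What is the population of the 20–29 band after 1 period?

Call the groups 1 to 7, youngest first.
[period 1]
Births: 970 * 0.09 = 87  |  1150 * 0.369 = 424 → total 511
Group 2: 520 * 0.963 = 501
Group 3: 1310 * 0.977 = 1280
Group 4: 670 * 0.973 = 652
Group 5: 970 * 0.946 = 918
Group 6: 1150 * 0.977 = 1124
Group 7: 1350 * 0.96 + 580 * 0.267 = 1296 + 155 = 1451
Net migration: Group 1 + 130 → 641; Group 2 + 130 → 631
Giving 641 / 631 / 1280 / 652 / 918 / 1124 / 1451.

1280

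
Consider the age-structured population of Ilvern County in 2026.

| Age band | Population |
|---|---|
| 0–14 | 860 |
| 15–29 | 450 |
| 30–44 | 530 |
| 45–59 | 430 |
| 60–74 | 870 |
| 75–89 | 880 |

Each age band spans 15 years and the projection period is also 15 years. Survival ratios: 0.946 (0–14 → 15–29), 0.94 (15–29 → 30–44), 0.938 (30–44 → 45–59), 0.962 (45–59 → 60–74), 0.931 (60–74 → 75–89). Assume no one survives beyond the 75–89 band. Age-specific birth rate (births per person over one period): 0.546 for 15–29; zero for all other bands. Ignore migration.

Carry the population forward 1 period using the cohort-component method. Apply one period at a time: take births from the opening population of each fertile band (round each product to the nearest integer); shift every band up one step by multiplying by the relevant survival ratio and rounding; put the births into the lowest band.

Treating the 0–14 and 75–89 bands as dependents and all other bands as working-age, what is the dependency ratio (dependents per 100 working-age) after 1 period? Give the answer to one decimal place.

[period 1]
Births: 450 * 0.546 = 246
15–29: 860 * 0.946 = 814
30–44: 450 * 0.94 = 423
45–59: 530 * 0.938 = 497
60–74: 430 * 0.962 = 414
75–89: 870 * 0.931 = 810
Population now: 0–14=246, 15–29=814, 30–44=423, 45–59=497, 60–74=414, 75–89=810
Dependents (band 0–14 + band 75–89) = 246 + 810 = 1056; working-age = 2148; ratio = 1056/2148 × 100 = 49.2

49.2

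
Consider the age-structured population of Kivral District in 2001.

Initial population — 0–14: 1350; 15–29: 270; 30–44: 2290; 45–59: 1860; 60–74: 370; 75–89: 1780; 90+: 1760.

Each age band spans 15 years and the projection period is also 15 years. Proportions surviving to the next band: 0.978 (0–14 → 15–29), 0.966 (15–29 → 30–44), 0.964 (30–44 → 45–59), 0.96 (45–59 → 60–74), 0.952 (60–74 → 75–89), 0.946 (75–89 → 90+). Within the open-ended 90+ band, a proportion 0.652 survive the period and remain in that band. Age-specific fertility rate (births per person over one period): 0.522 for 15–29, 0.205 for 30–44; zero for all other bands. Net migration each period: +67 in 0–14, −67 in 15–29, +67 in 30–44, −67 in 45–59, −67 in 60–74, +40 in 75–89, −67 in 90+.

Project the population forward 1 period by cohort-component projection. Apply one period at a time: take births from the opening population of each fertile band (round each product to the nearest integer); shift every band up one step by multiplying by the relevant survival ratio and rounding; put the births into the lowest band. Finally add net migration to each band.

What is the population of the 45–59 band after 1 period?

2141

— Period 1 —
Births: 270 * 0.522 = 141  |  2290 * 0.205 = 469 → total 610
15–29: 1350 * 0.978 = 1320
30–44: 270 * 0.966 = 261
45–59: 2290 * 0.964 = 2208
60–74: 1860 * 0.96 = 1786
75–89: 370 * 0.952 = 352
90+: 1780 * 0.946 + 1760 * 0.652 = 1684 + 1148 = 2832
Net migration: 0–14 + 67 → 677; 15–29 − 67 → 1253; 30–44 + 67 → 328; 45–59 − 67 → 2141; 60–74 − 67 → 1719; 75–89 + 40 → 392; 90+ − 67 → 2765
Population now: 0–14=677, 15–29=1253, 30–44=328, 45–59=2141, 60–74=1719, 75–89=392, 90+=2765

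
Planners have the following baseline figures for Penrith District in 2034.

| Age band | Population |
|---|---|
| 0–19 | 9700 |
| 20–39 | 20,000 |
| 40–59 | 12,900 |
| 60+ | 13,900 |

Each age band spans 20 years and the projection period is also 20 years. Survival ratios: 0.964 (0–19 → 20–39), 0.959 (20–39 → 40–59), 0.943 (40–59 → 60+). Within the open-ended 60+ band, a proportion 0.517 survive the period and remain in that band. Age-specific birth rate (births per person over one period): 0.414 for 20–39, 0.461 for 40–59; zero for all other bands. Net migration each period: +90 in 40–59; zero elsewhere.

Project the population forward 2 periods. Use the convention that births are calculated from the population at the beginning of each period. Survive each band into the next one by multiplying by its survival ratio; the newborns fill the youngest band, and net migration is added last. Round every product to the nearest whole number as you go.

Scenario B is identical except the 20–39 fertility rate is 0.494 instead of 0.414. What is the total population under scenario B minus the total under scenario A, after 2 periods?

2290

[period 1]
Births: 20000 * 0.414 = 8280  |  12900 * 0.461 = 5947 → total 14227
20–39: 9700 * 0.964 = 9351
40–59: 20000 * 0.959 = 19180
60+: 12900 * 0.943 + 13900 * 0.517 = 12165 + 7186 = 19351
Net migration: 40–59 + 90 → 19270
Population now: 0–19=14227, 20–39=9351, 40–59=19270, 60+=19351
[period 2]
Births: 9351 * 0.414 = 3871  |  19270 * 0.461 = 8883 → total 12754
20–39: 14227 * 0.964 = 13715
40–59: 9351 * 0.959 = 8968
60+: 19270 * 0.943 + 19351 * 0.517 = 18172 + 10004 = 28176
Net migration: 40–59 + 90 → 9058
Population now: 0–19=12754, 20–39=13715, 40–59=9058, 60+=28176
Scenario A total after 2 periods: 63703
Scenario B projection —
[period 1]
Births: 20000 * 0.494 = 9880  |  12900 * 0.461 = 5947 → total 15827
20–39: 9700 * 0.964 = 9351
40–59: 20000 * 0.959 = 19180
60+: 12900 * 0.943 + 13900 * 0.517 = 12165 + 7186 = 19351
Net migration: 40–59 + 90 → 19270
Population now: 0–19=15827, 20–39=9351, 40–59=19270, 60+=19351
[period 2]
Births: 9351 * 0.494 = 4619  |  19270 * 0.461 = 8883 → total 13502
20–39: 15827 * 0.964 = 15257
40–59: 9351 * 0.959 = 8968
60+: 19270 * 0.943 + 19351 * 0.517 = 18172 + 10004 = 28176
Net migration: 40–59 + 90 → 9058
Population now: 0–19=13502, 20–39=15257, 40–59=9058, 60+=28176
Scenario B total after 2 periods: 65993
Difference B − A = 65993 − 63703 = 2290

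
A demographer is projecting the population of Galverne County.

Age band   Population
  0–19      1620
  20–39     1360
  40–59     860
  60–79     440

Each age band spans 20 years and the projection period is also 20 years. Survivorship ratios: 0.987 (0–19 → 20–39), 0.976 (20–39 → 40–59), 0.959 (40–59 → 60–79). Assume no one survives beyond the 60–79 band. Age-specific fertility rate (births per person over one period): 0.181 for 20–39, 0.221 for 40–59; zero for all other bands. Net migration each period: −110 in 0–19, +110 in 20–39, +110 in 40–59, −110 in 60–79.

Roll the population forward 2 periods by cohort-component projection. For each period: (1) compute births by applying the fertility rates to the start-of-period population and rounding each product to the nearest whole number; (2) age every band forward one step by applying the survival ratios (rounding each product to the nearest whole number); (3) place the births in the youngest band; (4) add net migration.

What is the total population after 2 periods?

3995

Numbering the bands 1..4 from youngest to oldest:
After projecting period 1:
Births: 1360 × 0.181 = 246, 860 × 0.221 = 190 → total 436
Band 2: 1620 × 0.987 = 1599
Band 3: 1360 × 0.976 = 1327
Band 4: 860 × 0.959 = 825
Net migration: Band 1 − 110 → 326; Band 2 + 110 → 1709; Band 3 + 110 → 1437; Band 4 − 110 → 715
Population now: 0–19=326, 20–39=1709, 40–59=1437, 60–79=715
After projecting period 2:
Births: 1709 × 0.181 = 309, 1437 × 0.221 = 318 → total 627
Band 2: 326 × 0.987 = 322
Band 3: 1709 × 0.976 = 1668
Band 4: 1437 × 0.959 = 1378
Net migration: Band 1 − 110 → 517; Band 2 + 110 → 432; Band 3 + 110 → 1778; Band 4 − 110 → 1268
Population now: 0–19=517, 20–39=432, 40–59=1778, 60–79=1268
Total after period 2: 517 + 432 + 1778 + 1268 = 3995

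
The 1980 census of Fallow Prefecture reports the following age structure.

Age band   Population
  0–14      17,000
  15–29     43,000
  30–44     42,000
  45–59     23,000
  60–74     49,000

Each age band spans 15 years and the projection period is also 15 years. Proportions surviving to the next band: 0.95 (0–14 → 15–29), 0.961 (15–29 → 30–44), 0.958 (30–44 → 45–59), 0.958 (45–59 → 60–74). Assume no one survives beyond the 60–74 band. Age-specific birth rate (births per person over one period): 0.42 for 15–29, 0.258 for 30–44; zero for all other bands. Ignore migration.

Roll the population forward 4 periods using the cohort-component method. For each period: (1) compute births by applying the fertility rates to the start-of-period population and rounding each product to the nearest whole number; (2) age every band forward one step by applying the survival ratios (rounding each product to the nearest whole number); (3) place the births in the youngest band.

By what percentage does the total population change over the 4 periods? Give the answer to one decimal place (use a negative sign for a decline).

(Bands numbered youngest = 1 to oldest = 5.)
Period 1:
Births: 43000 × 0.42 = 18060  |  42000 × 0.258 = 10836 → total 28896
Band 2: 17000 × 0.95 = 16150
Band 3: 43000 × 0.961 = 41323
Band 4: 42000 × 0.958 = 40236
Band 5: 23000 × 0.958 = 22034
End of period: [28896, 16150, 41323, 40236, 22034]
Period 2:
Births: 16150 × 0.42 = 6783  |  41323 × 0.258 = 10661 → total 17444
Band 2: 28896 × 0.95 = 27451
Band 3: 16150 × 0.961 = 15520
Band 4: 41323 × 0.958 = 39587
Band 5: 40236 × 0.958 = 38546
End of period: [17444, 27451, 15520, 39587, 38546]
Period 3:
Births: 27451 × 0.42 = 11529  |  15520 × 0.258 = 4004 → total 15533
Band 2: 17444 × 0.95 = 16572
Band 3: 27451 × 0.961 = 26380
Band 4: 15520 × 0.958 = 14868
Band 5: 39587 × 0.958 = 37924
End of period: [15533, 16572, 26380, 14868, 37924]
Period 4:
Births: 16572 × 0.42 = 6960  |  26380 × 0.258 = 6806 → total 13766
Band 2: 15533 × 0.95 = 14756
Band 3: 16572 × 0.961 = 15926
Band 4: 26380 × 0.958 = 25272
Band 5: 14868 × 0.958 = 14244
End of period: [13766, 14756, 15926, 25272, 14244]
Total: 174000 → 83964; change = -90036; percentage change = -51.7%

-51.7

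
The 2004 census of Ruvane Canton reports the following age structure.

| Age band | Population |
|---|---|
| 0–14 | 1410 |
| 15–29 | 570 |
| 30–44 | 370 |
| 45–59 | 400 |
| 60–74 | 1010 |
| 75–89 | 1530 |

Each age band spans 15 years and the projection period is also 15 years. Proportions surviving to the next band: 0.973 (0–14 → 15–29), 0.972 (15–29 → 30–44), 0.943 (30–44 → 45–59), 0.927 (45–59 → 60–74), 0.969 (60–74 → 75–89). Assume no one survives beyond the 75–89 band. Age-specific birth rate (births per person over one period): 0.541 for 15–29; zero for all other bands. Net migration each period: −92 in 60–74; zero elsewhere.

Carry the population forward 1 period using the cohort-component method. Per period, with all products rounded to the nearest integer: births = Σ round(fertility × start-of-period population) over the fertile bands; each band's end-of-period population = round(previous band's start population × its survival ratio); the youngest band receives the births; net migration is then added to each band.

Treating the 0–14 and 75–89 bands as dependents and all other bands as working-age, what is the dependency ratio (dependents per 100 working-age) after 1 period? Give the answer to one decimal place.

— Period 1 —
Births: 570 * 0.541 = 308
15–29: 1410 * 0.973 = 1372
30–44: 570 * 0.972 = 554
45–59: 370 * 0.943 = 349
60–74: 400 * 0.927 = 371
75–89: 1010 * 0.969 = 979
Net migration: 60–74 − 92 → 279
Giving 308 / 1372 / 554 / 349 / 279 / 979.
Dependents (band 0–14 + band 75–89) = 308 + 979 = 1287; working-age = 2554; ratio = 1287/2554 × 100 = 50.4

50.4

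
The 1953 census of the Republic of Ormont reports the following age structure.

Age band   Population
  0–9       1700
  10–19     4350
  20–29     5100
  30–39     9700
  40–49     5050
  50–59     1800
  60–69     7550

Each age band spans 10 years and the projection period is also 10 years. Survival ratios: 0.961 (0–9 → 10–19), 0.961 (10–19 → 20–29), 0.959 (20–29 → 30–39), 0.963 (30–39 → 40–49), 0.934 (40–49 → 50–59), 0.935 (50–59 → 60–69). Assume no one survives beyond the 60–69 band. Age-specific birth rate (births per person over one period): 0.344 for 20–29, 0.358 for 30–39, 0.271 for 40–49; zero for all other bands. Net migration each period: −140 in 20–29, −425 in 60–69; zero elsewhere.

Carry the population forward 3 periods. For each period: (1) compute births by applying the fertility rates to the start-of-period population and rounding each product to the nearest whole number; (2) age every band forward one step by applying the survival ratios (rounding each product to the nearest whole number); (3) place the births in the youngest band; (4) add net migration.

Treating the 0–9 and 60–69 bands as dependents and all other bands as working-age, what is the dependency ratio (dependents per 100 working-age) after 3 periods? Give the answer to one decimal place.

After projecting period 1:
Births: 5100 × 0.344 = 1754 ; 9700 × 0.358 = 3473 ; 5050 × 0.271 = 1369 ⇒ total 6596
10–19: 1700 × 0.961 = 1634
20–29: 4350 × 0.961 = 4180
30–39: 5100 × 0.959 = 4891
40–49: 9700 × 0.963 = 9341
50–59: 5050 × 0.934 = 4717
60–69: 1800 × 0.935 = 1683
Net migration: 20–29 − 140 → 4040; 60–69 − 425 → 1258
→ [6596, 1634, 4040, 4891, 9341, 4717, 1258]
After projecting period 2:
Births: 4040 × 0.344 = 1390 ; 4891 × 0.358 = 1751 ; 9341 × 0.271 = 2531 ⇒ total 5672
10–19: 6596 × 0.961 = 6339
20–29: 1634 × 0.961 = 1570
30–39: 4040 × 0.959 = 3874
40–49: 4891 × 0.963 = 4710
50–59: 9341 × 0.934 = 8724
60–69: 4717 × 0.935 = 4410
Net migration: 20–29 − 140 → 1430; 60–69 − 425 → 3985
→ [5672, 6339, 1430, 3874, 4710, 8724, 3985]
After projecting period 3:
Births: 1430 × 0.344 = 492 ; 3874 × 0.358 = 1387 ; 4710 × 0.271 = 1276 ⇒ total 3155
10–19: 5672 × 0.961 = 5451
20–29: 6339 × 0.961 = 6092
30–39: 1430 × 0.959 = 1371
40–49: 3874 × 0.963 = 3731
50–59: 4710 × 0.934 = 4399
60–69: 8724 × 0.935 = 8157
Net migration: 20–29 − 140 → 5952; 60–69 − 425 → 7732
→ [3155, 5451, 5952, 1371, 3731, 4399, 7732]
Dependents (band 0–9 + band 60–69) = 3155 + 7732 = 10887; working-age = 20904; ratio = 10887/20904 × 100 = 52.1

52.1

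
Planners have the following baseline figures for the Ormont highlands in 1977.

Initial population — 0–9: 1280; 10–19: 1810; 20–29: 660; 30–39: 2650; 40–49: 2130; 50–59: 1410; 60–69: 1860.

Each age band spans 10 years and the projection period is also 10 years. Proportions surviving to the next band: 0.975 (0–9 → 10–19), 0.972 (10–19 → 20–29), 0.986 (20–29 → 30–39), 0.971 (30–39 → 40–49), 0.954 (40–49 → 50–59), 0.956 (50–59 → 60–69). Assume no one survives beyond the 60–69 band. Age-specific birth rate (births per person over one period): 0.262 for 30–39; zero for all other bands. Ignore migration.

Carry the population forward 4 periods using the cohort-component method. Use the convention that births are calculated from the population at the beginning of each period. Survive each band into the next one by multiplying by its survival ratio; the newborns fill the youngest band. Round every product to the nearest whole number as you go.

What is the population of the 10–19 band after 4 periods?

443

(Bands numbered youngest = 1 to oldest = 7.)
[period 1]
Births: 2650 × 0.262 = 694
Band 2: 1280 × 0.975 = 1248
Band 3: 1810 × 0.972 = 1759
Band 4: 660 × 0.986 = 651
Band 5: 2650 × 0.971 = 2573
Band 6: 2130 × 0.954 = 2032
Band 7: 1410 × 0.956 = 1348
Giving 694 / 1248 / 1759 / 651 / 2573 / 2032 / 1348.
[period 2]
Births: 651 × 0.262 = 171
Band 2: 694 × 0.975 = 677
Band 3: 1248 × 0.972 = 1213
Band 4: 1759 × 0.986 = 1734
Band 5: 651 × 0.971 = 632
Band 6: 2573 × 0.954 = 2455
Band 7: 2032 × 0.956 = 1943
Giving 171 / 677 / 1213 / 1734 / 632 / 2455 / 1943.
[period 3]
Births: 1734 × 0.262 = 454
Band 2: 171 × 0.975 = 167
Band 3: 677 × 0.972 = 658
Band 4: 1213 × 0.986 = 1196
Band 5: 1734 × 0.971 = 1684
Band 6: 632 × 0.954 = 603
Band 7: 2455 × 0.956 = 2347
Giving 454 / 167 / 658 / 1196 / 1684 / 603 / 2347.
[period 4]
Births: 1196 × 0.262 = 313
Band 2: 454 × 0.975 = 443
Band 3: 167 × 0.972 = 162
Band 4: 658 × 0.986 = 649
Band 5: 1196 × 0.971 = 1161
Band 6: 1684 × 0.954 = 1607
Band 7: 603 × 0.956 = 576
Giving 313 / 443 / 162 / 649 / 1161 / 1607 / 576.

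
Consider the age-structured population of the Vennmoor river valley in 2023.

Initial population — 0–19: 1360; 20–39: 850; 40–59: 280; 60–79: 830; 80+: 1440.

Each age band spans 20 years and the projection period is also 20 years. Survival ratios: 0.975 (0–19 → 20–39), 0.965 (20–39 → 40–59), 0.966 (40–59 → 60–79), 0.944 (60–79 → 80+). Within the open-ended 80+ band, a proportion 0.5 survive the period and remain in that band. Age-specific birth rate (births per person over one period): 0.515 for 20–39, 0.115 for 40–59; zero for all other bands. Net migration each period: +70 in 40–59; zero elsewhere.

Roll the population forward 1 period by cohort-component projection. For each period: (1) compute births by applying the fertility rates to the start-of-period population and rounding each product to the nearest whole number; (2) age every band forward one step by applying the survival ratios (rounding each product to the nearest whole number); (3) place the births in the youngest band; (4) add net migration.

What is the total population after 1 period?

4460

Call the bands 1 to 5, youngest first.
— Period 1 —
Births: 850 × 0.515 = 438 ; 280 × 0.115 = 32 ⇒ total 470
Band 2: 1360 × 0.975 = 1326
Band 3: 850 × 0.965 = 820
Band 4: 280 × 0.966 = 270
Band 5: 830 × 0.944 + 1440 × 0.5 = 784 + 720 = 1504
Net migration: Band 3 + 70 → 890
End of period: [470, 1326, 890, 270, 1504]
Total after period 1: 470 + 1326 + 890 + 270 + 1504 = 4460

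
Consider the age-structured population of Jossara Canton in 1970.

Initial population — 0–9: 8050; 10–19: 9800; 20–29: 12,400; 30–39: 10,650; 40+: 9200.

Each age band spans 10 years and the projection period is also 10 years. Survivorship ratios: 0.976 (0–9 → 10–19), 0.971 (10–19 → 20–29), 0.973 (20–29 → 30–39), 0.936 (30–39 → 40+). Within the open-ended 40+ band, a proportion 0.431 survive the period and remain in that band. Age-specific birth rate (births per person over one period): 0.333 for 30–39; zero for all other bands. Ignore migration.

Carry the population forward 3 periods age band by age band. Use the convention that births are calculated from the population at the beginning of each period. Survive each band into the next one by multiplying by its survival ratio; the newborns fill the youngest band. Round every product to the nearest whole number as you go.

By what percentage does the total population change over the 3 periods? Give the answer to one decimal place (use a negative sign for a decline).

-32.3

Let group 1 be 0–9 through group 5 = 40+.
— Period 1 —
Births: 10650 × 0.333 = 3546
Group 2: 8050 × 0.976 = 7857
Group 3: 9800 × 0.971 = 9516
Group 4: 12400 × 0.973 = 12065
Group 5: 10650 × 0.936 + 9200 × 0.431 = 9968 + 3965 = 13933
Population now: 0–9=3546, 10–19=7857, 20–29=9516, 30–39=12065, 40+=13933
— Period 2 —
Births: 12065 × 0.333 = 4018
Group 2: 3546 × 0.976 = 3461
Group 3: 7857 × 0.971 = 7629
Group 4: 9516 × 0.973 = 9259
Group 5: 12065 × 0.936 + 13933 × 0.431 = 11293 + 6005 = 17298
Population now: 0–9=4018, 10–19=3461, 20–29=7629, 30–39=9259, 40+=17298
— Period 3 —
Births: 9259 × 0.333 = 3083
Group 2: 4018 × 0.976 = 3922
Group 3: 3461 × 0.971 = 3361
Group 4: 7629 × 0.973 = 7423
Group 5: 9259 × 0.936 + 17298 × 0.431 = 8666 + 7455 = 16121
Population now: 0–9=3083, 10–19=3922, 20–29=3361, 30–39=7423, 40+=16121
Total: 50100 → 33910; change = -16190; percentage change = -32.3%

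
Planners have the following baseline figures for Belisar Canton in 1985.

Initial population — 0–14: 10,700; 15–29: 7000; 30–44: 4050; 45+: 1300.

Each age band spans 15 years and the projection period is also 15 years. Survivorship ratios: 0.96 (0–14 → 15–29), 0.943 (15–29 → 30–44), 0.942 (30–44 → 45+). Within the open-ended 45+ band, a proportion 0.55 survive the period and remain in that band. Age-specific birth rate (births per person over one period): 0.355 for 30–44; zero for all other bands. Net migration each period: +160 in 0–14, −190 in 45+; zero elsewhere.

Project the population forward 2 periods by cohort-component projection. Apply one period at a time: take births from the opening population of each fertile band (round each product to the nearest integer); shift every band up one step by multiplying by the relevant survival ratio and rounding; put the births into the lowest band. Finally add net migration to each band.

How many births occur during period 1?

1438

Numbering the bands 1..4 from youngest to oldest:
— Period 1 —
Births: 4050 * 0.355 = 1438
Band 2: 10700 * 0.96 = 10272
Band 3: 7000 * 0.943 = 6601
Band 4: 4050 * 0.942 + 1300 * 0.55 = 3815 + 715 = 4530
Net migration: Band 1 + 160 → 1598; Band 4 − 190 → 4340
End of period: [1598, 10272, 6601, 4340]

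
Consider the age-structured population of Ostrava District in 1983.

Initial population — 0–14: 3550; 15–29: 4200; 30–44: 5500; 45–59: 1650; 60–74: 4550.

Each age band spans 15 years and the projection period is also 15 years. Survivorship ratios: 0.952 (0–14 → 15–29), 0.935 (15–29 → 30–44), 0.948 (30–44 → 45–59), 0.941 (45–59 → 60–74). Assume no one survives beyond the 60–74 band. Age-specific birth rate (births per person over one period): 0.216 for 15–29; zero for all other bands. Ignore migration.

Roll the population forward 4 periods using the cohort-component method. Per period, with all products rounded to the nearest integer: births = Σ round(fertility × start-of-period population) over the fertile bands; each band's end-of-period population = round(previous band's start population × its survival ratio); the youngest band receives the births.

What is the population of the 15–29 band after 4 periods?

177

Numbering the bands 1..5 from youngest to oldest:
After projecting period 1:
Births: 4200 × 0.216 = 907
Band 2: 3550 × 0.952 = 3380
Band 3: 4200 × 0.935 = 3927
Band 4: 5500 × 0.948 = 5214
Band 5: 1650 × 0.941 = 1553
Giving 907 / 3380 / 3927 / 5214 / 1553.
After projecting period 2:
Births: 3380 × 0.216 = 730
Band 2: 907 × 0.952 = 863
Band 3: 3380 × 0.935 = 3160
Band 4: 3927 × 0.948 = 3723
Band 5: 5214 × 0.941 = 4906
Giving 730 / 863 / 3160 / 3723 / 4906.
After projecting period 3:
Births: 863 × 0.216 = 186
Band 2: 730 × 0.952 = 695
Band 3: 863 × 0.935 = 807
Band 4: 3160 × 0.948 = 2996
Band 5: 3723 × 0.941 = 3503
Giving 186 / 695 / 807 / 2996 / 3503.
After projecting period 4:
Births: 695 × 0.216 = 150
Band 2: 186 × 0.952 = 177
Band 3: 695 × 0.935 = 650
Band 4: 807 × 0.948 = 765
Band 5: 2996 × 0.941 = 2819
Giving 150 / 177 / 650 / 765 / 2819.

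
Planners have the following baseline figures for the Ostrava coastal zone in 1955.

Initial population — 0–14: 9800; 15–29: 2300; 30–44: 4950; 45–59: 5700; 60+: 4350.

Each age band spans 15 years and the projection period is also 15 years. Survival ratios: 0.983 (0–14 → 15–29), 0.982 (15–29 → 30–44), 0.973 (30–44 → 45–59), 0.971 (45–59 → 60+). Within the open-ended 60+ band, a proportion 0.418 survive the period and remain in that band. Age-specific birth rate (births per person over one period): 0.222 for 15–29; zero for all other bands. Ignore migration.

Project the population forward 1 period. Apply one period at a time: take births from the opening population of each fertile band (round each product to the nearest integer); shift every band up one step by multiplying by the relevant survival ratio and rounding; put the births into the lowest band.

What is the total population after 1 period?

Call the groups 1 to 5, youngest first.
— Period 1 —
Births: 2300 * 0.222 = 511
Group 2: 9800 * 0.983 = 9633
Group 3: 2300 * 0.982 = 2259
Group 4: 4950 * 0.973 = 4816
Group 5: 5700 * 0.971 + 4350 * 0.418 = 5535 + 1818 = 7353
→ [511, 9633, 2259, 4816, 7353]
Total after period 1: 511 + 9633 + 2259 + 4816 + 7353 = 24572

24572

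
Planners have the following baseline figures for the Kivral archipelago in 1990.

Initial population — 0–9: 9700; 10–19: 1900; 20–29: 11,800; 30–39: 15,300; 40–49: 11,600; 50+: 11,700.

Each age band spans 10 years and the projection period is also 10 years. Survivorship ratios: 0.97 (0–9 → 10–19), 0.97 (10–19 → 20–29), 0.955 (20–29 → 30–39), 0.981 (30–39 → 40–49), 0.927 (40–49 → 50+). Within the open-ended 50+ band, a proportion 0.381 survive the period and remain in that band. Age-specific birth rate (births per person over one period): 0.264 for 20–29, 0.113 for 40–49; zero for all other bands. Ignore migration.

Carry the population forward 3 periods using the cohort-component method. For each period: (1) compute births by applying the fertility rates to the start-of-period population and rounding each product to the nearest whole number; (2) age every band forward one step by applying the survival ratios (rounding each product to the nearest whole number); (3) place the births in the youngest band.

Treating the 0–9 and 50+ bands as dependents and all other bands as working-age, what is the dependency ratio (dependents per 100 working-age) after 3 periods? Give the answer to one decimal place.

128.0

Let group 1 be 0–9 through group 6 = 50+.
— Period 1 —
Births: 11800 × 0.264 = 3115, 11600 × 0.113 = 1311 ⇒ total 4426
Group 2: 9700 × 0.97 = 9409
Group 3: 1900 × 0.97 = 1843
Group 4: 11800 × 0.955 = 11269
Group 5: 15300 × 0.981 = 15009
Group 6: 11600 × 0.927 + 11700 × 0.381 = 10753 + 4458 = 15211
→ [4426, 9409, 1843, 11269, 15009, 15211]
— Period 2 —
Births: 1843 × 0.264 = 487, 15009 × 0.113 = 1696 ⇒ total 2183
Group 2: 4426 × 0.97 = 4293
Group 3: 9409 × 0.97 = 9127
Group 4: 1843 × 0.955 = 1760
Group 5: 11269 × 0.981 = 11055
Group 6: 15009 × 0.927 + 15211 × 0.381 = 13913 + 5795 = 19708
→ [2183, 4293, 9127, 1760, 11055, 19708]
— Period 3 —
Births: 9127 × 0.264 = 2410, 11055 × 0.113 = 1249 ⇒ total 3659
Group 2: 2183 × 0.97 = 2118
Group 3: 4293 × 0.97 = 4164
Group 4: 9127 × 0.955 = 8716
Group 5: 1760 × 0.981 = 1727
Group 6: 11055 × 0.927 + 19708 × 0.381 = 10248 + 7509 = 17757
→ [3659, 2118, 4164, 8716, 1727, 17757]
Dependents (band 0–9 + band 50+) = 3659 + 17757 = 21416; working-age = 16725; ratio = 21416/16725 × 100 = 128.0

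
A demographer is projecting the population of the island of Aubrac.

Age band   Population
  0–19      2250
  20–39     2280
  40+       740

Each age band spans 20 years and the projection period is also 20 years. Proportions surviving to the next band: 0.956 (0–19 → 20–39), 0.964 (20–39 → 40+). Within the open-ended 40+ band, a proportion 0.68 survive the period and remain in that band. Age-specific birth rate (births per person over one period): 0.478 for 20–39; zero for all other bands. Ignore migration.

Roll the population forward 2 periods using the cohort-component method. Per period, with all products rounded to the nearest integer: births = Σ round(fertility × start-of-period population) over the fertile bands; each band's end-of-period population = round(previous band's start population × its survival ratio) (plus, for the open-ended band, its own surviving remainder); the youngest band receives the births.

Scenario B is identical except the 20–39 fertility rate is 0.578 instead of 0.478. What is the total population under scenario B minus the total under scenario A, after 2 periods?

433

Numbering the bands 1..3 from youngest to oldest:
Period 1.
Births: 2280 * 0.478 = 1090
Band 2: 2250 * 0.956 = 2151
Band 3: 2280 * 0.964 + 740 * 0.68 = 2198 + 503 = 2701
→ [1090, 2151, 2701]
Period 2.
Births: 2151 * 0.478 = 1028
Band 2: 1090 * 0.956 = 1042
Band 3: 2151 * 0.964 + 2701 * 0.68 = 2074 + 1837 = 3911
→ [1028, 1042, 3911]
Scenario A total after 2 periods: 5981
Scenario B projection —
Period 1.
Births: 2280 * 0.578 = 1318
Band 2: 2250 * 0.956 = 2151
Band 3: 2280 * 0.964 + 740 * 0.68 = 2198 + 503 = 2701
→ [1318, 2151, 2701]
Period 2.
Births: 2151 * 0.578 = 1243
Band 2: 1318 * 0.956 = 1260
Band 3: 2151 * 0.964 + 2701 * 0.68 = 2074 + 1837 = 3911
→ [1243, 1260, 3911]
Scenario B total after 2 periods: 6414
Difference B − A = 6414 − 5981 = 433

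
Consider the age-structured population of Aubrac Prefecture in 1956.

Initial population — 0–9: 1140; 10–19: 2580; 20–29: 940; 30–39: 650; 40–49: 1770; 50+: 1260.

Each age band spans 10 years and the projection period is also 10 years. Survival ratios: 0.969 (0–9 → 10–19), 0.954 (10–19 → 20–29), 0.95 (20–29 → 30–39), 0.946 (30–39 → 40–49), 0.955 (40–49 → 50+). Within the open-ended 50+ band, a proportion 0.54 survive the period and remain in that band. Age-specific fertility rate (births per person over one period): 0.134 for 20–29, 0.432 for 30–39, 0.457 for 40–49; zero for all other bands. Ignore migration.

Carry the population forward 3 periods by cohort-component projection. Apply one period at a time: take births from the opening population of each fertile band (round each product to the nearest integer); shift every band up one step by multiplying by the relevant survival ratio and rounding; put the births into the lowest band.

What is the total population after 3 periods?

8655

Period 1.
Births: 940 × 0.134 = 126  |  650 × 0.432 = 281  |  1770 × 0.457 = 809 → total 1216
10–19: 1140 × 0.969 = 1105
20–29: 2580 × 0.954 = 2461
30–39: 940 × 0.95 = 893
40–49: 650 × 0.946 = 615
50+: 1770 × 0.955 + 1260 × 0.54 = 1690 + 680 = 2370
→ [1216, 1105, 2461, 893, 615, 2370]
Period 2.
Births: 2461 × 0.134 = 330  |  893 × 0.432 = 386  |  615 × 0.457 = 281 → total 997
10–19: 1216 × 0.969 = 1178
20–29: 1105 × 0.954 = 1054
30–39: 2461 × 0.95 = 2338
40–49: 893 × 0.946 = 845
50+: 615 × 0.955 + 2370 × 0.54 = 587 + 1280 = 1867
→ [997, 1178, 1054, 2338, 845, 1867]
Period 3.
Births: 1054 × 0.134 = 141  |  2338 × 0.432 = 1010  |  845 × 0.457 = 386 → total 1537
10–19: 997 × 0.969 = 966
20–29: 1178 × 0.954 = 1124
30–39: 1054 × 0.95 = 1001
40–49: 2338 × 0.946 = 2212
50+: 845 × 0.955 + 1867 × 0.54 = 807 + 1008 = 1815
→ [1537, 966, 1124, 1001, 2212, 1815]
Total after period 3: 1537 + 966 + 1124 + 1001 + 2212 + 1815 = 8655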